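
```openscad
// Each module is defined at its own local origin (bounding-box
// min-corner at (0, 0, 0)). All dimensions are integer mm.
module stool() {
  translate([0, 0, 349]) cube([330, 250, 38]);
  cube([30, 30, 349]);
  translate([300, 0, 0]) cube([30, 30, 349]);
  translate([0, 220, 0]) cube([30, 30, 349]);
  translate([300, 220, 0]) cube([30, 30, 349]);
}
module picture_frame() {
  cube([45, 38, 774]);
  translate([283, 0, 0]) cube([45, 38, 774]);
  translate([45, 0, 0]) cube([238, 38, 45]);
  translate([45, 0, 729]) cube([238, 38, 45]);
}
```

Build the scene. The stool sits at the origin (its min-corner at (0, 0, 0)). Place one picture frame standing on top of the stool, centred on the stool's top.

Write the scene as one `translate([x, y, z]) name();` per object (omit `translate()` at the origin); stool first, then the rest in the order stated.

stool();
translate([1, 106, 387]) picture_frame();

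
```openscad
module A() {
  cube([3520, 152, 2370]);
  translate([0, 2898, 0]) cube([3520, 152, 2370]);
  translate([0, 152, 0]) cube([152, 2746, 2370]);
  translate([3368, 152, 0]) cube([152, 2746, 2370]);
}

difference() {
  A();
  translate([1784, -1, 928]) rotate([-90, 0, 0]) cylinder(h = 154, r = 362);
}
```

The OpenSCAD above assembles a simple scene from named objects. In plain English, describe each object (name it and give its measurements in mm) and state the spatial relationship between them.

A is the wall frame of a small rectangular building: four walls, each 2370 mm tall and 152 mm thick, enclosing a footprint 3520 mm (x) by 3050 mm (y) outside-to-outside, with no floor or roof. The front and back walls (the −y and +y sides) span the full width; the two side walls fit between them.

The house frame has a circular hole of radius 362 mm through its front wall, centred at (x = 1784, z = 928).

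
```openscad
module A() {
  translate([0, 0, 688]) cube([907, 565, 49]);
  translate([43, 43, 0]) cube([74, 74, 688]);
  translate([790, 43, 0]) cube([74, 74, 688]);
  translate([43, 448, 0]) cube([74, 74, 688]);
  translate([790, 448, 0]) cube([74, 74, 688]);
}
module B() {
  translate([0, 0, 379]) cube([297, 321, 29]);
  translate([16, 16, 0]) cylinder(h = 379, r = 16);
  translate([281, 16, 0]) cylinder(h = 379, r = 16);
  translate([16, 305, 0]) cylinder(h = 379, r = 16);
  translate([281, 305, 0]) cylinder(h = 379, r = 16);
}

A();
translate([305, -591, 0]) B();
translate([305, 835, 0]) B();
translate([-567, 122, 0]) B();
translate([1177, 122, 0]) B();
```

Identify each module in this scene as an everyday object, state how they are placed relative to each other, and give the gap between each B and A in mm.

A is a table. B is a stool. Four stools sit around the table at the −y, +y, −x, +x sides. The gap between each stool and the table is 270 mm.

Each stool's nearest face is 270 mm from the table's bounding box.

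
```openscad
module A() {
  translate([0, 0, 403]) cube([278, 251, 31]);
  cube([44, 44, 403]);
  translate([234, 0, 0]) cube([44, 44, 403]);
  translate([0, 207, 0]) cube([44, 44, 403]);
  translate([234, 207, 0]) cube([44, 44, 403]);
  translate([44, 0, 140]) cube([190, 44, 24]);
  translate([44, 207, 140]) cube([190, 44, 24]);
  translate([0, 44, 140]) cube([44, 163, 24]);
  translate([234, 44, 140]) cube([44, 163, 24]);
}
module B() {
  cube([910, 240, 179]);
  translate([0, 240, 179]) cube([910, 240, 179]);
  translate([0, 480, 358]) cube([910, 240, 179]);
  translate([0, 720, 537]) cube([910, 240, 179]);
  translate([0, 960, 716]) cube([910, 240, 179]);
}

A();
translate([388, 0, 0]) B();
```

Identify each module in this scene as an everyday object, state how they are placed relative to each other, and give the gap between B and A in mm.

A is a stool. B is a staircase. The staircase is on the floor beside the stool on its +x side. The gap between the staircase and the stool is 110 mm.

The staircase's nearest face is 110 mm from the stool's +x face.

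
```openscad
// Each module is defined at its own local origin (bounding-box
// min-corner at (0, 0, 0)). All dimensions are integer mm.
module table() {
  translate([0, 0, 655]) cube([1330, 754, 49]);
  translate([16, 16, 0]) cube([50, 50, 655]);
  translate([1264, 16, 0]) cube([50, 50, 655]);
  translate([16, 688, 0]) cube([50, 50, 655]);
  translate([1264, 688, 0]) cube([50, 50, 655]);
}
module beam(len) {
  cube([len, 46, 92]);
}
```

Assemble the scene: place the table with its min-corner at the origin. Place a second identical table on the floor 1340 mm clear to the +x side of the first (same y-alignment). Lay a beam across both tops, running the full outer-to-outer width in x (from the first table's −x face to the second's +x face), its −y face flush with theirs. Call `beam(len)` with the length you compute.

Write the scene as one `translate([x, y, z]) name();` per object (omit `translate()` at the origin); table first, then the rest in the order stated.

table();
translate([2670, 0, 0]) table();
translate([0, 0, 704]) beam(4000);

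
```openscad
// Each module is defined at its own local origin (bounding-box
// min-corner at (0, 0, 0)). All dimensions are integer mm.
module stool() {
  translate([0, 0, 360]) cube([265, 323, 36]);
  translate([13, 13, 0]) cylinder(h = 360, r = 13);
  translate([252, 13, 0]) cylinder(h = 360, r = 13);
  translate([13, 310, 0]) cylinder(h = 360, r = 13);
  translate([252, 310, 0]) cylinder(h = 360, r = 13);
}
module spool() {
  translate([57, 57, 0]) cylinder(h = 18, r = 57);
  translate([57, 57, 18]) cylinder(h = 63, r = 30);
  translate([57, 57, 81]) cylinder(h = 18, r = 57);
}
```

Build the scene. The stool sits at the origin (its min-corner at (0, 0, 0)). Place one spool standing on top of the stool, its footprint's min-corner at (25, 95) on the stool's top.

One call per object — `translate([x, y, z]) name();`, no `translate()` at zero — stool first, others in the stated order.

stool();
translate([25, 95, 396]) spool();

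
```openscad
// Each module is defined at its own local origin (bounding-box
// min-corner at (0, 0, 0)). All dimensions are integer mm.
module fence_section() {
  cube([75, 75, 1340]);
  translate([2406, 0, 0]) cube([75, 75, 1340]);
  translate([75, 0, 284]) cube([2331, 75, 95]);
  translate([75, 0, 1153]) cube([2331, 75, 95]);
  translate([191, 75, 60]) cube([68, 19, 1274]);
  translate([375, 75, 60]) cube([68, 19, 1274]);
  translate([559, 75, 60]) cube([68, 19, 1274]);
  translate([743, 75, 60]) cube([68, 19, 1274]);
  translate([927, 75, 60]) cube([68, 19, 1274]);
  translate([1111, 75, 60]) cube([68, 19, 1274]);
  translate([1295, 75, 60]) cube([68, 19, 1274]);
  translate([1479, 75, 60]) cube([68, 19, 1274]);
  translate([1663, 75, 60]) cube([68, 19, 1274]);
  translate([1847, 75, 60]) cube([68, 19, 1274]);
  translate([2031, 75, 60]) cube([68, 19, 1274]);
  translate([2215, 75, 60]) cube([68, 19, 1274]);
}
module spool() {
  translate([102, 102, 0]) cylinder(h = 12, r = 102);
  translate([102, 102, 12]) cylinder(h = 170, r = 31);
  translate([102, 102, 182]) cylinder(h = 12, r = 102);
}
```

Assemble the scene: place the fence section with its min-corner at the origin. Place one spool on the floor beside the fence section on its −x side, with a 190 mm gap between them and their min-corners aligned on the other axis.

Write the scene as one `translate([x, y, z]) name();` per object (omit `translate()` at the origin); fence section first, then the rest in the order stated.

fence_section();
translate([-394, 0, 0]) spool();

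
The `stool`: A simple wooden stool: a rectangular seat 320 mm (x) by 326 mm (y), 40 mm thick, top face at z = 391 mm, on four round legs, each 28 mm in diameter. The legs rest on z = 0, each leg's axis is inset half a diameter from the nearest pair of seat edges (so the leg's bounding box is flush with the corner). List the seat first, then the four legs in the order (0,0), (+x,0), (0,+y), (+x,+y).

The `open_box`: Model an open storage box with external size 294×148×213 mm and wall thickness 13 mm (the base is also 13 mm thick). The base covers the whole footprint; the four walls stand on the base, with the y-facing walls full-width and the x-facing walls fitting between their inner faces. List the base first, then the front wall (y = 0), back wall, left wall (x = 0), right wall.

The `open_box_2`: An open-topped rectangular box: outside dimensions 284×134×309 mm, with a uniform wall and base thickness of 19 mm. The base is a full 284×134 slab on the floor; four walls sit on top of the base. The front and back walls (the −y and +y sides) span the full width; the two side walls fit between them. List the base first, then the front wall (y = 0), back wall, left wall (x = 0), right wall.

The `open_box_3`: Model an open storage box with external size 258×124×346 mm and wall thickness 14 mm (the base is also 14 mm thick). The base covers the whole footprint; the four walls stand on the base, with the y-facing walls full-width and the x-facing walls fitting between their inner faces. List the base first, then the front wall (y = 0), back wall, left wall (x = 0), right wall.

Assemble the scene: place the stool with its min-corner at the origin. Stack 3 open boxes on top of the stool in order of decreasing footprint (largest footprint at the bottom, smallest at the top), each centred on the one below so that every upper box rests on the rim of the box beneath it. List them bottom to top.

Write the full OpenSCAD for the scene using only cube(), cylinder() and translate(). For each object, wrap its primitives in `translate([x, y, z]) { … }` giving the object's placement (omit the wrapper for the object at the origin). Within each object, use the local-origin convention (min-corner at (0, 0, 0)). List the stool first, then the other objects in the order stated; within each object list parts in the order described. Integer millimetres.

translate([0, 0, 351]) cube([320, 326, 40]);
translate([14, 14, 0]) cylinder(h = 351, r = 14);
translate([306, 14, 0]) cylinder(h = 351, r = 14);
translate([14, 312, 0]) cylinder(h = 351, r = 14);
translate([306, 312, 0]) cylinder(h = 351, r = 14);
translate([13, 89, 391]) {
  cube([294, 148, 13]);
  translate([0, 0, 13]) cube([294, 13, 200]);
  translate([0, 135, 13]) cube([294, 13, 200]);
  translate([0, 13, 13]) cube([13, 122, 200]);
  translate([281, 13, 13]) cube([13, 122, 200]);
}
translate([18, 96, 604]) {
  cube([284, 134, 19]);
  translate([0, 0, 19]) cube([284, 19, 290]);
  translate([0, 115, 19]) cube([284, 19, 290]);
  translate([0, 19, 19]) cube([19, 96, 290]);
  translate([265, 19, 19]) cube([19, 96, 290]);
}
translate([31, 101, 913]) {
  cube([258, 124, 14]);
  translate([0, 0, 14]) cube([258, 14, 332]);
  translate([0, 110, 14]) cube([258, 14, 332]);
  translate([0, 14, 14]) cube([14, 96, 332]);
  translate([244, 14, 14]) cube([14, 96, 332]);
}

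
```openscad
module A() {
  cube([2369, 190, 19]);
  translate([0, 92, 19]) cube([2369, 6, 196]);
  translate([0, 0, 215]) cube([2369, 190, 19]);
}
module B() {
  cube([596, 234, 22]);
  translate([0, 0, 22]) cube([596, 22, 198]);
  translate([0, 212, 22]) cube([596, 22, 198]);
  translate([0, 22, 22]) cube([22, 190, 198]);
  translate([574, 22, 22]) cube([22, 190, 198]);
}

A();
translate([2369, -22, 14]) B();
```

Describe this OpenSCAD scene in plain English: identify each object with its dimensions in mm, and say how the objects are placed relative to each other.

A is an I-beam lying along x, 2369 mm long. Overall section height 234 mm. Two flanges 190 mm wide (y) and 19 mm thick, one on the floor and one at the top; a web 6 mm thick runs between them, centred on the flange width.

B is an open storage box with external size 596×234×220 mm and wall thickness 22 mm (the base is also 22 mm thick). The base covers the whole footprint; the four walls stand on the base, with the y-facing walls full-width and the x-facing walls fitting between their inner faces.

The open box is beside the I-beam with their tops flush at z = 234.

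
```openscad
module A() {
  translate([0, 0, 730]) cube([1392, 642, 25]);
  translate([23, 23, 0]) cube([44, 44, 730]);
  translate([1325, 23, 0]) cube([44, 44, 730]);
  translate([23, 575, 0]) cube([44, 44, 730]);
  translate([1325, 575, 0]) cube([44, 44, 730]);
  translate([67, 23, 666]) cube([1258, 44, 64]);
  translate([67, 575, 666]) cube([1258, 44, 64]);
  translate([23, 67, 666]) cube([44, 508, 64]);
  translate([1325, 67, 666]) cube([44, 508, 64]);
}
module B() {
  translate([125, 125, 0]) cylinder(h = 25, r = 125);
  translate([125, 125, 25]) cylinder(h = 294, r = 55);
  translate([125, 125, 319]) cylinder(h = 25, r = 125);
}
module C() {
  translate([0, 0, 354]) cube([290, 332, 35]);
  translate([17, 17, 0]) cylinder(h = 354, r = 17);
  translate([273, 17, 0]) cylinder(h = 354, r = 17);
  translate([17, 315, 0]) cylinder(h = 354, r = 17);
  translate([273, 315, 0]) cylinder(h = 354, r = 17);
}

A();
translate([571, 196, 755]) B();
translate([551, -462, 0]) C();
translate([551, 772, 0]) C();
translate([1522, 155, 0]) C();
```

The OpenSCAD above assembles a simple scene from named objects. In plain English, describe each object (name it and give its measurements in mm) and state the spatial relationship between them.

A is a table: top 1392 mm (x) × 642 mm (y), 25 mm thick, upper face at z = 755 mm, on four 44×44 mm square legs, each inset 23 mm from the nearest pair of top edges, running from z = 0 to the bottom of the top. Four apron rails, 44 mm thick and 64 mm tall, run between adjacent legs with their top edges flush with the underside of the top and their outer faces flush with the legs' outer faces.

B is a spool: two coaxial disc flanges of radius 125 mm and thickness 25 mm, joined by a core cylinder of radius 55 mm and height 294 mm. The lower flange rests on z = 0 and the three cylinders share a vertical axis.

C is a four-legged stool. The seat is a 290×332×35 mm slab whose top surface is at z = 389 mm; four round legs, each 34 mm in diameter, run from the floor (z = 0) to the underside of the seat, each leg's axis is inset half a diameter from the nearest pair of seat edges (so the leg's bounding box is flush with the corner).

The spool is on top of the table, centred. Three stools sit around the table at the −y, +y, +x sides.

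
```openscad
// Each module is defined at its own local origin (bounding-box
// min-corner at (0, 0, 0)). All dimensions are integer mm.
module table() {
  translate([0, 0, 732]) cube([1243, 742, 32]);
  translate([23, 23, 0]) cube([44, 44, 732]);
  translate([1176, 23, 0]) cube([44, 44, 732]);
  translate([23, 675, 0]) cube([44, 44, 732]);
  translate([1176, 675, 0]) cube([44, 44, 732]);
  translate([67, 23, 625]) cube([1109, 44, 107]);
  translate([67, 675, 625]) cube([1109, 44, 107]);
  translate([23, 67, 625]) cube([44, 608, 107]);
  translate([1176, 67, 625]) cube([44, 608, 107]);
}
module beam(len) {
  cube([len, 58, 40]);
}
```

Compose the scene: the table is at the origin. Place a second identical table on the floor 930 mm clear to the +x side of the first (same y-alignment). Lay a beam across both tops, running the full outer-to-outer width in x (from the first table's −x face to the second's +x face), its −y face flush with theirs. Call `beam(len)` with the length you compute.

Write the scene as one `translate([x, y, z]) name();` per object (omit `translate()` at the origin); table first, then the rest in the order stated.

table();
translate([2173, 0, 0]) table();
translate([0, 0, 764]) beam(3416);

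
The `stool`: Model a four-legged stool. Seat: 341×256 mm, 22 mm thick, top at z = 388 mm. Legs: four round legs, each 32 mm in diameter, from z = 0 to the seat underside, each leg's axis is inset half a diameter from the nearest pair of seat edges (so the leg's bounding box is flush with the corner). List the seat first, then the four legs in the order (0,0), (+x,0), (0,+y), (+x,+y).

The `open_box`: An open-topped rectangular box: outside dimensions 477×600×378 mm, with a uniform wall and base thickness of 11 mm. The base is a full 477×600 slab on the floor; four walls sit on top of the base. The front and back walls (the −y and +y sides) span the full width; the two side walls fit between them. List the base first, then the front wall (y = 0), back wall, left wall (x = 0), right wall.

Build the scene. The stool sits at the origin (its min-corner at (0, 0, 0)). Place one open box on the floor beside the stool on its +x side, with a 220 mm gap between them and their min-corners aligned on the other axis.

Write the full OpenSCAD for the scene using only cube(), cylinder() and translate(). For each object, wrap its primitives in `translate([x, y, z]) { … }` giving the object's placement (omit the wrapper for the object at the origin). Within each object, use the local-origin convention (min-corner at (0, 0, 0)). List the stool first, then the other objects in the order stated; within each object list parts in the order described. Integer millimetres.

translate([0, 0, 366]) cube([341, 256, 22]);
translate([16, 16, 0]) cylinder(h = 366, r = 16);
translate([325, 16, 0]) cylinder(h = 366, r = 16);
translate([16, 240, 0]) cylinder(h = 366, r = 16);
translate([325, 240, 0]) cylinder(h = 366, r = 16);
translate([561, 0, 0]) {
  cube([477, 600, 11]);
  translate([0, 0, 11]) cube([477, 11, 367]);
  translate([0, 589, 11]) cube([477, 11, 367]);
  translate([0, 11, 11]) cube([11, 578, 367]);
  translate([466, 11, 11]) cube([11, 578, 367]);
}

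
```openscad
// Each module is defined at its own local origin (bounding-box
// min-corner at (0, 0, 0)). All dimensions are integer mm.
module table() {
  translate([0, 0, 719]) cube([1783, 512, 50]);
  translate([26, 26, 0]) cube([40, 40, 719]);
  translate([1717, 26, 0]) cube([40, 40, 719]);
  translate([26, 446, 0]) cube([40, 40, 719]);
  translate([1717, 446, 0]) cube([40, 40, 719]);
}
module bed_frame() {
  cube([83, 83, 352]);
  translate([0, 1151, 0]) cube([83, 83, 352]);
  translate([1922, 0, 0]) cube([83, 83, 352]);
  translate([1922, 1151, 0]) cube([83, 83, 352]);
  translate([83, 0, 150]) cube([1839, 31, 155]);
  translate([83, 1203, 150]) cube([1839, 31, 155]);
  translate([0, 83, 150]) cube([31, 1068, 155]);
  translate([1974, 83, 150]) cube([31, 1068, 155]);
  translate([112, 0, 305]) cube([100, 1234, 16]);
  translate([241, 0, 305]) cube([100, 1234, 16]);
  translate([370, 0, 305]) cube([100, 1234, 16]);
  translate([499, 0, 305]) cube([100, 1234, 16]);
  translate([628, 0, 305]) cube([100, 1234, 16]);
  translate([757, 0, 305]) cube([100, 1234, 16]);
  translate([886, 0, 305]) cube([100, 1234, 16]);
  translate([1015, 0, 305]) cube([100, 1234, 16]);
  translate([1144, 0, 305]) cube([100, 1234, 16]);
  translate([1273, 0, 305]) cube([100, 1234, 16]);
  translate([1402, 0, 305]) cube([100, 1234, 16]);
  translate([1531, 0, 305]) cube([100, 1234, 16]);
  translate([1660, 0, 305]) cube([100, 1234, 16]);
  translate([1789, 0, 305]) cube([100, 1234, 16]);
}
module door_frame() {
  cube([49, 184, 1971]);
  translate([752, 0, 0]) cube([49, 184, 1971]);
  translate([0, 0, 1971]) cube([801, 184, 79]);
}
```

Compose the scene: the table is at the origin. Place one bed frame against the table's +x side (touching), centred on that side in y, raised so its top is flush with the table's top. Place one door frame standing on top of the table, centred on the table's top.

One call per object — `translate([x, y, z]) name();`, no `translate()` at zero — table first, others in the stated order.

table();
translate([1783, -361, 417]) bed_frame();
translate([491, 164, 769]) door_frame();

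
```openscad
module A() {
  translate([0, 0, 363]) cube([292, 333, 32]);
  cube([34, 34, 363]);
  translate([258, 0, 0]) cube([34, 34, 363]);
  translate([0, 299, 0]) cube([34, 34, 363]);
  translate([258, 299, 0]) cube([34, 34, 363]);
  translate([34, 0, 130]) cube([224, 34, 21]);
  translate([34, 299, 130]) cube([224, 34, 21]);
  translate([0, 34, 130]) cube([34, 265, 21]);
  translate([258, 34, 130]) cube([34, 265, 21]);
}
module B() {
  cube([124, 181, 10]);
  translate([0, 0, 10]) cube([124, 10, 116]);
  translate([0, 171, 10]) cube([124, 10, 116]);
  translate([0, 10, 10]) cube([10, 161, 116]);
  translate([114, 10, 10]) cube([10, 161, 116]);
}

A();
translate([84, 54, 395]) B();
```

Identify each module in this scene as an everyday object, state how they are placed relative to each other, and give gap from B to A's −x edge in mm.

The open box's min-x is at 84; the stool's min-x is 0; gap = 84 mm.

A is a stool. B is an open box. The open box is on top of the stool. The gap from the open box to the stool's −x edge is 84 mm.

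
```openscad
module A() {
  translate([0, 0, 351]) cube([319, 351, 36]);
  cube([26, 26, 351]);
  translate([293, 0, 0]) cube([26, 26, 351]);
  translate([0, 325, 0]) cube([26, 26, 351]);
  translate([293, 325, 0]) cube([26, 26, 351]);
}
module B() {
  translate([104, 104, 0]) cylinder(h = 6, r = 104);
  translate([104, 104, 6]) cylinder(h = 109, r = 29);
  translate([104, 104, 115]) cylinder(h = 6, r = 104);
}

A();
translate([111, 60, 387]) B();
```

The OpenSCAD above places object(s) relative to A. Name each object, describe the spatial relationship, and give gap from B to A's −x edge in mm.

A is a stool. B is a spool. The spool is on top of the stool. The gap from the spool to the stool's −x edge is 111 mm.

The spool's min-x is at 111; the stool's min-x is 0; gap = 111 mm.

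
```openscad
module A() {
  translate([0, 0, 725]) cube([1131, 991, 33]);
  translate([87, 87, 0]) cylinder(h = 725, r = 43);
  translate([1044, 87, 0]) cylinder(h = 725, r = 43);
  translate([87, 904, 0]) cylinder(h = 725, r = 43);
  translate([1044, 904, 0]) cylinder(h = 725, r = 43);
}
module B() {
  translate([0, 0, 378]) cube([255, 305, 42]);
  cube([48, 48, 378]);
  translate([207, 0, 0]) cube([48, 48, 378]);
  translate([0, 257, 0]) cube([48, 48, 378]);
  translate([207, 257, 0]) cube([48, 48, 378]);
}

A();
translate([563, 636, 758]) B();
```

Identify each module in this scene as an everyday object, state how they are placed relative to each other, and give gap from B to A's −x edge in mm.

The stool's min-x is at 563; the table's min-x is 0; gap = 563 mm.

A is a table. B is a stool. The stool is on top of the table. The gap from the stool to the table's −x edge is 563 mm.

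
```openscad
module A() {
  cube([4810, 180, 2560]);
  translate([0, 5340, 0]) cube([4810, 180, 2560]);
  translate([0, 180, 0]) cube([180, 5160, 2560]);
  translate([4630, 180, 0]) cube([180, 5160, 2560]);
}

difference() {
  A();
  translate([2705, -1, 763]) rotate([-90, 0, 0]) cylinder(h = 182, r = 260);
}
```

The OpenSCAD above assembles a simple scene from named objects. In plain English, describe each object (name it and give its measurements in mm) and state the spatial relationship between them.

A is the wall frame of a small rectangular building: four walls, each 2560 mm tall and 180 mm thick, enclosing a footprint 4810 mm (x) by 5520 mm (y) outside-to-outside, with no floor or roof. The front and back walls (the −y and +y sides) span the full width; the two side walls fit between them.

The house frame has a circular hole of radius 260 mm through its front wall, centred at (x = 2705, z = 763).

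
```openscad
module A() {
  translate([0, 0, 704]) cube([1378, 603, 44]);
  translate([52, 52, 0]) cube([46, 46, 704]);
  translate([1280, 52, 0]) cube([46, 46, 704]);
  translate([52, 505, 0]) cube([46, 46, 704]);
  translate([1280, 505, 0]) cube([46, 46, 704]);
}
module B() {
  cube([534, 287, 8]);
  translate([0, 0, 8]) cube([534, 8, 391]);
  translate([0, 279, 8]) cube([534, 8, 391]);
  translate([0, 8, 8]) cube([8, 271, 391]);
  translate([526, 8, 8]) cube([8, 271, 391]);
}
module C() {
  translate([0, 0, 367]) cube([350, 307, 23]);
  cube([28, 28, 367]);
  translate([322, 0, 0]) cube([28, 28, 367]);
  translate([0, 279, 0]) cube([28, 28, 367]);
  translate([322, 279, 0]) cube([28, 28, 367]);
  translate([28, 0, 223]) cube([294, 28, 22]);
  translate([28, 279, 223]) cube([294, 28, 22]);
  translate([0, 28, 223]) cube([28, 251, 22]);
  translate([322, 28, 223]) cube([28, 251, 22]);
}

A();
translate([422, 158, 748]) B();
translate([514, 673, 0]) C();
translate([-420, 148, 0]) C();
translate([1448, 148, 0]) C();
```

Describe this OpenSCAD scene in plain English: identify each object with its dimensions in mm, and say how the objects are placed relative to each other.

A is a table: top 1378 mm (x) × 603 mm (y), 44 mm thick, upper face at z = 748 mm, on four 46×46 mm square legs, each inset 52 mm from the nearest pair of top edges, running from z = 0 to the bottom of the top.

B is an open-topped rectangular box: outside dimensions 534×287×399 mm, with a uniform wall and base thickness of 8 mm. The base is a full 534×287 slab on the floor; four walls sit on top of the base. The front and back walls (the −y and +y sides) span the full width; the two side walls fit between them.

C is a simple wooden stool: a rectangular seat 350 mm (x) by 307 mm (y), 23 mm thick, top face at z = 390 mm, on four square legs, each 28×28 mm in cross-section. The legs rest on z = 0, each flush with a corner of the seat. Four stretchers, 28 mm wide and 22 mm tall, connect adjacent legs with their undersides at z = 223 mm, each running between the inner faces of the legs it joins and aligned with the legs' outer faces on the other axis.

The open box is on top of the table, centred. Three stools sit around the table at the +y, −x, +x sides.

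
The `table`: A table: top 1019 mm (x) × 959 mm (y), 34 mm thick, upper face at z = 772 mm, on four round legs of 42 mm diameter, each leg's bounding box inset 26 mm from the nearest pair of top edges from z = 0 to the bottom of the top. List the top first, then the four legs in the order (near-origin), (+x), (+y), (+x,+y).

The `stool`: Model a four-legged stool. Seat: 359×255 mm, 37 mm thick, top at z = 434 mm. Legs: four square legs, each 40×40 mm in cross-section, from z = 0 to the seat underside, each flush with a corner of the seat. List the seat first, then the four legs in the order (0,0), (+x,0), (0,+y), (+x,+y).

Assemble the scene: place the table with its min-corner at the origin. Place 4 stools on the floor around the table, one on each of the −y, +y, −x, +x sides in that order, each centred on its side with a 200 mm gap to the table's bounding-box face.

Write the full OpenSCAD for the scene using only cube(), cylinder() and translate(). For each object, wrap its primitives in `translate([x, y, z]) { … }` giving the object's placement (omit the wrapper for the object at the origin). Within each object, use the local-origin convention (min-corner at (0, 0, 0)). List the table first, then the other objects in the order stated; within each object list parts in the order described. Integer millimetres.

translate([0, 0, 738]) cube([1019, 959, 34]);
translate([47, 47, 0]) cylinder(h = 738, r = 21);
translate([972, 47, 0]) cylinder(h = 738, r = 21);
translate([47, 912, 0]) cylinder(h = 738, r = 21);
translate([972, 912, 0]) cylinder(h = 738, r = 21);
translate([330, -455, 0]) {
  translate([0, 0, 397]) cube([359, 255, 37]);
  cube([40, 40, 397]);
  translate([319, 0, 0]) cube([40, 40, 397]);
  translate([0, 215, 0]) cube([40, 40, 397]);
  translate([319, 215, 0]) cube([40, 40, 397]);
}
translate([330, 1159, 0]) {
  translate([0, 0, 397]) cube([359, 255, 37]);
  cube([40, 40, 397]);
  translate([319, 0, 0]) cube([40, 40, 397]);
  translate([0, 215, 0]) cube([40, 40, 397]);
  translate([319, 215, 0]) cube([40, 40, 397]);
}
translate([-559, 352, 0]) {
  translate([0, 0, 397]) cube([359, 255, 37]);
  cube([40, 40, 397]);
  translate([319, 0, 0]) cube([40, 40, 397]);
  translate([0, 215, 0]) cube([40, 40, 397]);
  translate([319, 215, 0]) cube([40, 40, 397]);
}
translate([1219, 352, 0]) {
  translate([0, 0, 397]) cube([359, 255, 37]);
  cube([40, 40, 397]);
  translate([319, 0, 0]) cube([40, 40, 397]);
  translate([0, 215, 0]) cube([40, 40, 397]);
  translate([319, 215, 0]) cube([40, 40, 397]);
}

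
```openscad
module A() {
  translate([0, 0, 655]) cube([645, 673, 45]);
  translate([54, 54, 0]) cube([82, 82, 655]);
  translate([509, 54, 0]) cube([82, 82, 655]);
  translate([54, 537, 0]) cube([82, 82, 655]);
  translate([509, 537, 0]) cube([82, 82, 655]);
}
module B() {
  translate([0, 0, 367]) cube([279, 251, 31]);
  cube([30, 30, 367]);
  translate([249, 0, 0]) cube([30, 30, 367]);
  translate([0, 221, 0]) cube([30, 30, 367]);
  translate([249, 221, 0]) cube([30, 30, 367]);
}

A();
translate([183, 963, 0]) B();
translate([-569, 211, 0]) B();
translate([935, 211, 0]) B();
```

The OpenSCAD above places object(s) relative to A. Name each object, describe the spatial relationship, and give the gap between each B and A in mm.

Each stool's nearest face is 290 mm from the table's bounding box.

A is a table. B is a stool. Three stools sit around the table at the +y, −x, +x sides. The gap between each stool and the table is 290 mm.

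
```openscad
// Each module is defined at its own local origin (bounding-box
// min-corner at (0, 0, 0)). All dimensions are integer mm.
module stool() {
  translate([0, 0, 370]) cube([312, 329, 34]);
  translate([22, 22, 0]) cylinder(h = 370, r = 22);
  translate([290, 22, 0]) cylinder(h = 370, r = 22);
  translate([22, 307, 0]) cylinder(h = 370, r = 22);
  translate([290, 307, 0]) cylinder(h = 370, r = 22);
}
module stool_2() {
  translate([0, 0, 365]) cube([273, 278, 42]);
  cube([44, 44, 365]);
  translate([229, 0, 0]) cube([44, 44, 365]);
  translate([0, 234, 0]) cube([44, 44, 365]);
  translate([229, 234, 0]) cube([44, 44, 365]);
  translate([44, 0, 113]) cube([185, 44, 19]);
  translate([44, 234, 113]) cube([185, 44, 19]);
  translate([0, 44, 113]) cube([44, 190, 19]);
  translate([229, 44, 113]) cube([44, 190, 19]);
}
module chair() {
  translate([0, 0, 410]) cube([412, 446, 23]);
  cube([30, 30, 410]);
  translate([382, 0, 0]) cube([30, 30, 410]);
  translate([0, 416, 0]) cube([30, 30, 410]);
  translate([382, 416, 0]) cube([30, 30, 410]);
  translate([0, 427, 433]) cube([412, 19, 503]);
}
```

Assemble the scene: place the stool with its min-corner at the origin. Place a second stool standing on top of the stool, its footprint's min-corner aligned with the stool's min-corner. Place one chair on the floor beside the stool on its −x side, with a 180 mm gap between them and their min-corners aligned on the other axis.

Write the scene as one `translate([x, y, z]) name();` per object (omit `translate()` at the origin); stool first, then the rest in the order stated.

stool();
translate([0, 0, 404]) stool_2();
translate([-592, 0, 0]) chair();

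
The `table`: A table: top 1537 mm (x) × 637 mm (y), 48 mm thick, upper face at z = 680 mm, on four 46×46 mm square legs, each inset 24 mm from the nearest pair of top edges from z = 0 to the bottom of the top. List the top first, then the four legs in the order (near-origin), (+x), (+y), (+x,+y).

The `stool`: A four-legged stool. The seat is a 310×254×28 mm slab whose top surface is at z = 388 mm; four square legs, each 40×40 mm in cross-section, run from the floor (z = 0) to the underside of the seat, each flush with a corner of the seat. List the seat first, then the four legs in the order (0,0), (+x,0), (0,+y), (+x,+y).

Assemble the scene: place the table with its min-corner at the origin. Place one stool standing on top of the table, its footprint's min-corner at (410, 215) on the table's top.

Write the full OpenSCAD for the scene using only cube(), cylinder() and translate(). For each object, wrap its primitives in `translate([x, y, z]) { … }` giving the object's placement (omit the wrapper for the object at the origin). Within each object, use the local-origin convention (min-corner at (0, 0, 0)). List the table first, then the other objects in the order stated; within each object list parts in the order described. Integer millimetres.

translate([0, 0, 632]) cube([1537, 637, 48]);
translate([24, 24, 0]) cube([46, 46, 632]);
translate([1467, 24, 0]) cube([46, 46, 632]);
translate([24, 567, 0]) cube([46, 46, 632]);
translate([1467, 567, 0]) cube([46, 46, 632]);
translate([410, 215, 680]) {
  translate([0, 0, 360]) cube([310, 254, 28]);
  cube([40, 40, 360]);
  translate([270, 0, 0]) cube([40, 40, 360]);
  translate([0, 214, 0]) cube([40, 40, 360]);
  translate([270, 214, 0]) cube([40, 40, 360]);
}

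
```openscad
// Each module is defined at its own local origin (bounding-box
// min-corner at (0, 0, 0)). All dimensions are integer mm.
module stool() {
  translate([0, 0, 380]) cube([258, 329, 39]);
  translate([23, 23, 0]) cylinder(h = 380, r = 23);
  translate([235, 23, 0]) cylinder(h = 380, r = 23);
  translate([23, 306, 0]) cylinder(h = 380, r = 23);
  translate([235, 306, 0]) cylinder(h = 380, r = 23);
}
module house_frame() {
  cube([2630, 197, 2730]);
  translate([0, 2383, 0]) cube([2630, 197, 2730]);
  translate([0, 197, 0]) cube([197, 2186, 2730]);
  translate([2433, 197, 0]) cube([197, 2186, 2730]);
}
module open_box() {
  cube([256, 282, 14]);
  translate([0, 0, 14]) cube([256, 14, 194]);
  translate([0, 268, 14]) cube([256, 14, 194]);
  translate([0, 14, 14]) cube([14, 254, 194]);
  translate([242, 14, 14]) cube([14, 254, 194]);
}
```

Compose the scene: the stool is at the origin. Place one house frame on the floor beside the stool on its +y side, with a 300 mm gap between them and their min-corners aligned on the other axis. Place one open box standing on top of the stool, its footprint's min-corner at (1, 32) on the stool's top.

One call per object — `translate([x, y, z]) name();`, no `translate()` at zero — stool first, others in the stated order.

stool();
translate([0, 629, 0]) house_frame();
translate([1, 32, 419]) open_box();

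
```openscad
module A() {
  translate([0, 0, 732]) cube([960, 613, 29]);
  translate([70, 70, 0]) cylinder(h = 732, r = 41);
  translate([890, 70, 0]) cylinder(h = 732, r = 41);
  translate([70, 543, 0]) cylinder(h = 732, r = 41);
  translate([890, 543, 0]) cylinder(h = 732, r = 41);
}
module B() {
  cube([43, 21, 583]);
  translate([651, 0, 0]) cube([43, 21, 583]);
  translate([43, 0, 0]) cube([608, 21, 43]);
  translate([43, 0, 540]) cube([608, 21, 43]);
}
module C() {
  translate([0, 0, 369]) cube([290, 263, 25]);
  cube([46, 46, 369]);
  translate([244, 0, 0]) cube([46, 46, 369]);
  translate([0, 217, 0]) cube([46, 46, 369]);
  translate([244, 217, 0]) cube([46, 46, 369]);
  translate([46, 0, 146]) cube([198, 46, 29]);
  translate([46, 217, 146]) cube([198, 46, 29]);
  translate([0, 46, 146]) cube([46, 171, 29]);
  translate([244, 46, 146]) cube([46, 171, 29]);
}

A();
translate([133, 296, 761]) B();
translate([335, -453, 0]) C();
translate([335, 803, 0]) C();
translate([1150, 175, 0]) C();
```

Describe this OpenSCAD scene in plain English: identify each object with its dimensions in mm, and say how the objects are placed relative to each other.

A is a table with a 960×613 mm rectangular top, 29 mm thick, top surface at z = 761 mm, supported by four round legs of 82 mm diameter, each leg's bounding box inset 29 mm from the nearest pair of top edges, running from the floor.

B is a rectangular picture frame lying in the x–z plane (depth along y). The opening is 608 mm wide (x) by 497 mm tall (z), surrounded by a border 43 mm wide on all four sides. The frame is 21 mm deep and is made of two full-height vertical stiles with two horizontal rails fitted between them.

C is a four-legged stool. The seat is 290×263 mm, 25 mm thick, top at z = 394 mm. It stands on four square legs, each 46×46 mm in cross-section, from z = 0 to the seat underside, each flush with a corner of the seat. Four stretchers, 46 mm wide and 29 mm tall, connect adjacent legs with their undersides at z = 146 mm, each running between the inner faces of the legs it joins and aligned with the legs' outer faces on the other axis.

The picture frame is on top of the table, centred. Three stools sit around the table at the −y, +y, +x sides.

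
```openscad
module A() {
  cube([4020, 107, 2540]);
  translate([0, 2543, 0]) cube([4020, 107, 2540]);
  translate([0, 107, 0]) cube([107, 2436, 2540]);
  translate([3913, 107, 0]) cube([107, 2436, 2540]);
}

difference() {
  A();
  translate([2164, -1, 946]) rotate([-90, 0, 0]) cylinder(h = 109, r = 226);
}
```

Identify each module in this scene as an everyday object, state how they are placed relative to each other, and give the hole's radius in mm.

A is a house frame. The house frame has a circular hole through its front wall. The hole's radius is 226 mm.

The subtracted cylinder has r = 226 mm.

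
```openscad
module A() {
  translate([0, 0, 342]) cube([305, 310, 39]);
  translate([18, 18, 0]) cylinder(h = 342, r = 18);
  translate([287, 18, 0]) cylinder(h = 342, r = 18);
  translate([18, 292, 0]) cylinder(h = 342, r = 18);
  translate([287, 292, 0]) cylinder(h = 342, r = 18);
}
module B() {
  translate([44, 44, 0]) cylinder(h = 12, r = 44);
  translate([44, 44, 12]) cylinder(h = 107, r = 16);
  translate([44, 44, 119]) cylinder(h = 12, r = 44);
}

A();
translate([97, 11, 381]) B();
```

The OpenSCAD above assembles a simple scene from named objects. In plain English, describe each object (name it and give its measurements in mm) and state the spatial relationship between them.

A is a simple wooden stool: a rectangular seat 305 mm (x) by 310 mm (y), 39 mm thick, top face at z = 381 mm, on four round legs, each 36 mm in diameter. The legs rest on z = 0, each leg's axis is inset half a diameter from the nearest pair of seat edges (so the leg's bounding box is flush with the corner).

B is a spool: two coaxial disc flanges of radius 44 mm and thickness 12 mm, joined by a core cylinder of radius 16 mm and height 107 mm. The lower flange rests on z = 0 and the three cylinders share a vertical axis.

The spool is on top of the stool.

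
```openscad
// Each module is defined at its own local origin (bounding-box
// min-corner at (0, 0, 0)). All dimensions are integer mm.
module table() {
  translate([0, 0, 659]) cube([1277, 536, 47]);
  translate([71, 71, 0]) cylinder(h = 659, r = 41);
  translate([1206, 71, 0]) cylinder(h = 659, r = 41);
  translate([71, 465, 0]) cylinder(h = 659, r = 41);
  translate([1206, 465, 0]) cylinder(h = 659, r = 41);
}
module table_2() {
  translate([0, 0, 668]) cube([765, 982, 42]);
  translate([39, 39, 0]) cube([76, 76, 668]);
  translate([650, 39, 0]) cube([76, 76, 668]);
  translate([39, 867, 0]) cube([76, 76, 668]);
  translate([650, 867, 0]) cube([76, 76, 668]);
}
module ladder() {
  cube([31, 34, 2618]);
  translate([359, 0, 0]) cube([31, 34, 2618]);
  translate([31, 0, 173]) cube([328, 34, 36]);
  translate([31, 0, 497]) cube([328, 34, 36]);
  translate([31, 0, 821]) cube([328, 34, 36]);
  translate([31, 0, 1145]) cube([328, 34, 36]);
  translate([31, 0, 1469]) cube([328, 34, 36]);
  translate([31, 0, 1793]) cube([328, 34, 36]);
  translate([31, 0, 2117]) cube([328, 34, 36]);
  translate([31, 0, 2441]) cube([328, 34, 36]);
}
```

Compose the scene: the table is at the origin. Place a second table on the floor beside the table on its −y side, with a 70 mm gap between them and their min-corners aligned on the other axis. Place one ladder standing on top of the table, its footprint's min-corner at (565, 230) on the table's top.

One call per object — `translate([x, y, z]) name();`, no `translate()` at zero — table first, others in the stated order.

table();
translate([0, -1052, 0]) table_2();
translate([565, 230, 706]) ladder();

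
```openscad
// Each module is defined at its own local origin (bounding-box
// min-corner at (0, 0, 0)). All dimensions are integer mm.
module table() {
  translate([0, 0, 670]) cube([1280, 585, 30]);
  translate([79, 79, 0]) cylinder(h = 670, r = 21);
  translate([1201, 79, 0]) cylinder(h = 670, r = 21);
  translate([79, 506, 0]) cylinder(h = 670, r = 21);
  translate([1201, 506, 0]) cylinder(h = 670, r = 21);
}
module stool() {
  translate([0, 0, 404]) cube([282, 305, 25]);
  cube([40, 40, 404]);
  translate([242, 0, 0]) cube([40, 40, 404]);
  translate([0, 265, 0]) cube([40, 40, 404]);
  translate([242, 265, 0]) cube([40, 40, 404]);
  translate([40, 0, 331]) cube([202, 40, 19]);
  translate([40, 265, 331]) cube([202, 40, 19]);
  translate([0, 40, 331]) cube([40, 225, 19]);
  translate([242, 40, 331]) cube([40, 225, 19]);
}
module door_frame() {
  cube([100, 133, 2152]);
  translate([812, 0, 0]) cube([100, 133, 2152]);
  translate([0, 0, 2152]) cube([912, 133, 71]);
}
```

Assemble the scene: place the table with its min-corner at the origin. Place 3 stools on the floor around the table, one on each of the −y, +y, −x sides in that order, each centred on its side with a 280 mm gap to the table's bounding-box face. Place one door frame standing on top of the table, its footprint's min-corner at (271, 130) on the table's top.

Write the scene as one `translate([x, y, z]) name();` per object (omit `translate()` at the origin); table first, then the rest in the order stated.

table();
translate([499, -585, 0]) stool();
translate([499, 865, 0]) stool();
translate([-562, 140, 0]) stool();
translate([271, 130, 700]) door_frame();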